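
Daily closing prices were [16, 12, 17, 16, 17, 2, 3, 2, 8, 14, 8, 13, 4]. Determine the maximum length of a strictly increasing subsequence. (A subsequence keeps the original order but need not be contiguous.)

4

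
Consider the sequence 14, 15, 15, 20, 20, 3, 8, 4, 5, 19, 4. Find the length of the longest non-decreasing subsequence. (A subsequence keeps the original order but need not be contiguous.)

5

Let dp[i] be the length of the longest such subsequence ending at index i:
i:      1  2  3  4  5  6  7  8  9 10 11
a[i]:  14 15 15 20 20  3  8  4  5 19  4
dp:     1  2  3  4  5  1  2  2  3  4  3
Maximum dp value is 5.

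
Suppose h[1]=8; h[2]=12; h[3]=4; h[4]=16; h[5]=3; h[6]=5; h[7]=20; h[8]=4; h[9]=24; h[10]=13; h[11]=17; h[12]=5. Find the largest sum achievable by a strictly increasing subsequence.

80

Let S[i] be the best sum of a strictly increasing subsequence ending at i:
i:      1  2  3  4  5  6  7  8  9 10 11 12
h[i]:   8 12  4 16  3  5 20  4 24 13 17  5
S:      8 20  4 36  3  9 56  7 80 33 53 12
Maximum is 80 (e.g. 8 + 12 + 16 + 20 + 24).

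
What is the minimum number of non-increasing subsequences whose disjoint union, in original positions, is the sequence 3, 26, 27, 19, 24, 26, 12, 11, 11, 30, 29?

5

The minimum number of non-increasing subsequences covering a sequence equals the length of its longest strictly increasing subsequence.
LIS length is 5 (e.g. 3, 19, 24, 26, 30), so 5 piles are needed.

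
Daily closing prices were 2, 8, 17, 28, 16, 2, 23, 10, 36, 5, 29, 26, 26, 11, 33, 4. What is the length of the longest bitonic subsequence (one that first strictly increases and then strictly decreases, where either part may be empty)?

9

inc[i] = longest strictly increasing subsequence ending at i; dec[i] = longest strictly decreasing subsequence starting at i:
i:      1  2  3  4  5  6  7  8  9 10 11 12 13 14 15 16
a[i]:   2  8 17 28 16  2 23 10 36  5 29 26 26 11 33  4
inc:    1  2  3  4  3  1  4  3  5  2  5  5  5  4  6  2
dec:    1  3  5  5  4  1  4  3  5  2  4  3  3  2  2  1
Best peak at i=9 (value 36): inc=5, dec=5, length 5+5−1 = 9.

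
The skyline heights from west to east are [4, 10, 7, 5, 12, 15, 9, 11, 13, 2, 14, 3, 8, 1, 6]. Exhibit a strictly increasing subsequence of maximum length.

4, 7, 9, 11, 13, 14

Patience tails give the LIS length; then backtrack through the dp parents:
4 → extends → [4]
10 → extends → [4, 10]
7 → replaces 10 → [4, 7]
5 → replaces 7 → [4, 5]
12 → extends → [4, 5, 12]
15 → extends → [4, 5, 12, 15]
9 → replaces 12 → [4, 5, 9, 15]
11 → replaces 15 → [4, 5, 9, 11]
13 → extends → [4, 5, 9, 11, 13]
2 → replaces 4 → [2, 5, 9, 11, 13]
14 → extends → [2, 5, 9, 11, 13, 14]
3 → replaces 5 → [2, 3, 9, 11, 13, 14]
8 → replaces 9 → [2, 3, 8, 11, 13, 14]
1 → replaces 2 → [1, 3, 8, 11, 13, 14]
6 → replaces 8 → [1, 3, 6, 11, 13, 14]
Length 6; one witness is 4, 7, 9, 11, 13, 14.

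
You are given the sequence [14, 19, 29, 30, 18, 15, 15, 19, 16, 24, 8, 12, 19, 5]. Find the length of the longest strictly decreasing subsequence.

Negate each value so 'decreasing' becomes 'increasing', then run patience tails on the negated sequence:
-14 → extends → [-14]
-19 → replaces -14 → [-19]
-29 → replaces -19 → [-29]
-30 → replaces -29 → [-30]
-18 → extends → [-30, -18]
-15 → extends → [-30, -18, -15]
-15 → already a tail → [-30, -18, -15]
-19 → replaces -18 → [-30, -19, -15]
-16 → replaces -15 → [-30, -19, -16]
-24 → replaces -19 → [-30, -24, -16]
-8 → extends → [-30, -24, -16, -8]
-12 → replaces -8 → [-30, -24, -16, -12]
-19 → replaces -16 → [-30, -24, -19, -12]
-5 → extends → [-30, -24, -19, -12, -5]
Five tails, so the longest strictly decreasing subsequence of the original has length 5.

5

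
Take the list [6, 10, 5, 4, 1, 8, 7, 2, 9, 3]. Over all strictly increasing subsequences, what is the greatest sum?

23

Let S[i] be the best sum of a strictly increasing subsequence ending at i:
i:      1  2  3  4  5  6  7  8  9 10
a[i]:   6 10  5  4  1  8  7  2  9  3
S:      6 16  5  4  1 14 13  3 23  6
Maximum is 23 (e.g. 6 + 8 + 9).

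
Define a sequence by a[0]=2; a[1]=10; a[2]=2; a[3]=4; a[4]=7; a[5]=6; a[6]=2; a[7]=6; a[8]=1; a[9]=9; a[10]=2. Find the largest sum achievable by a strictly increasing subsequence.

22

Let S[i] be the best sum of a strictly increasing subsequence ending at i:
i:      0  1  2  3  4  5  6  7  8  9 10
a[i]:   2 10  2  4  7  6  2  6  1  9  2
S:      2 12  2  6 13 12  2 12  1 22  3
Maximum is 22 (e.g. 2 + 4 + 7 + 9).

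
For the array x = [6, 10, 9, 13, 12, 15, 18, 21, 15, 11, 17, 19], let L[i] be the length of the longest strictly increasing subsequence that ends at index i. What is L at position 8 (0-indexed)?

dp[i] = 1 + max{dp[j] : j<i, x[j]<x[i]} (or 1 if no such j):
i:      0  1  2  3  4  5  6  7  8  9 10 11
x[i]:   6 10  9 13 12 15 18 21 15 11 17 19
dp:     1  2  2  3  3  4  5  6  4  3  5  6
At index 8 the value is 4.

4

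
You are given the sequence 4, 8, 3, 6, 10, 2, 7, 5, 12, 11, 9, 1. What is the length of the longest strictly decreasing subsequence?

Negate each value so 'decreasing' becomes 'increasing', then run patience tails on the negated sequence:
-4 → extends → [-4]
-8 → replaces -4 → [-8]
-3 → extends → [-8, -3]
-6 → replaces -3 → [-8, -6]
-10 → replaces -8 → [-10, -6]
-2 → extends → [-10, -6, -2]
-7 → replaces -6 → [-10, -7, -2]
-5 → replaces -2 → [-10, -7, -5]
-12 → replaces -10 → [-12, -7, -5]
-11 → replaces -7 → [-12, -11, -5]
-9 → replaces -5 → [-12, -11, -9]
-1 → extends → [-12, -11, -9, -1]
Four tails, so the longest strictly decreasing subsequence of the original has length 4.

4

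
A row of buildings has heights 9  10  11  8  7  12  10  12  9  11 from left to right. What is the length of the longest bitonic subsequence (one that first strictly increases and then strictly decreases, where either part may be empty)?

6

inc[i] = longest strictly increasing subsequence ending at i; dec[i] = longest strictly decreasing subsequence starting at i:
i:      1  2  3  4  5  6  7  8  9 10
a[i]:   9 10 11  8  7 12 10 12  9 11
inc:    1  2  3  1  1  4  2  4  2  3
dec:    3  3  3  2  1  3  2  2  1  1
Best peak at i=6 (value 12): inc=4, dec=3, length 4+3−1 = 6.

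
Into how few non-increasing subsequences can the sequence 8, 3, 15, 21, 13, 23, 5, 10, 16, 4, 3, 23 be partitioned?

Place each on the leftmost legal pile:
8 → new pile 1 (tops now [8])
3 → pile 1 (tops now [3])
15 → new pile 2 (tops now [3, 15])
21 → new pile 3 (tops now [3, 15, 21])
13 → pile 2 (tops now [3, 13, 21])
23 → new pile 4 (tops now [3, 13, 21, 23])
5 → pile 2 (tops now [3, 5, 21, 23])
10 → pile 3 (tops now [3, 5, 10, 23])
16 → pile 4 (tops now [3, 5, 10, 16])
4 → pile 2 (tops now [3, 4, 10, 16])
3 → pile 1 (tops now [3, 4, 10, 16])
23 → new pile 5 (tops now [3, 4, 10, 16, 23])
Five piles.

5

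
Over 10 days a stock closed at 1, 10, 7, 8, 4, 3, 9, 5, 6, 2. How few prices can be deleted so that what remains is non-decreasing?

Fewest deletions = n − (longest non-decreasing subsequence).
Patience tails:
1 → extends → [1]
10 → extends → [1, 10]
7 → replaces 10 → [1, 7]
8 → extends → [1, 7, 8]
4 → replaces 7 → [1, 4, 8]
3 → replaces 4 → [1, 3, 8]
9 → extends → [1, 3, 8, 9]
5 → replaces 8 → [1, 3, 5, 9]
6 → replaces 9 → [1, 3, 5, 6]
2 → replaces 3 → [1, 2, 5, 6]
Longest non-decreasing subsequence has length 4, so deletions = 10 − 4 = 6.

6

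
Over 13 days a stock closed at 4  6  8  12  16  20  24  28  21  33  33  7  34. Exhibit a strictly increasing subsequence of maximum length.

4, 6, 8, 12, 16, 20, 24, 28, 33, 34

Patience tails give the LIS length; then backtrack through the dp parents:
4 → extends → [4]
6 → extends → [4, 6]
8 → extends → [4, 6, 8]
12 → extends → [4, 6, 8, 12]
16 → extends → [4, 6, 8, 12, 16]
20 → extends → [4, 6, 8, 12, 16, 20]
24 → extends → [4, 6, 8, 12, 16, 20, 24]
28 → extends → [4, 6, 8, 12, 16, 20, 24, 28]
21 → replaces 24 → [4, 6, 8, 12, 16, 20, 21, 28]
33 → extends → [4, 6, 8, 12, 16, 20, 21, 28, 33]
33 → already a tail → [4, 6, 8, 12, 16, 20, 21, 28, 33]
7 → replaces 8 → [4, 6, 7, 12, 16, 20, 21, 28, 33]
34 → extends → [4, 6, 7, 12, 16, 20, 21, 28, 33, 34]
Length 10; one witness is 4, 6, 8, 12, 16, 20, 24, 28, 33, 34.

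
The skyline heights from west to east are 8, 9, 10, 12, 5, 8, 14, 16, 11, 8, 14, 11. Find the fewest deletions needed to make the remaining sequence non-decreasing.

Fewest deletions = n − (longest non-decreasing subsequence).
i:      1  2  3  4  5  6  7  8  9 10 11 12
a[i]:   8  9 10 12  5  8 14 16 11  8 14 11
dp:     1  2  3  4  1  2  5  6  4  3  6  5
max dp = 6, so deletions = 12 − 6 = 6.

6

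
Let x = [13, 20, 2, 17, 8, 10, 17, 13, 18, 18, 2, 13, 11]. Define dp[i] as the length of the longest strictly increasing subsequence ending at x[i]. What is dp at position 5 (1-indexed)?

2

dp[i] = 1 + max{dp[j] : j<i, x[j]<x[i]} (or 1 if no such j):
i:      1  2  3  4  5  6  7  8  9 10 11 12 13
x[i]:  13 20  2 17  8 10 17 13 18 18  2 13 11
dp:     1  2  1  2  2  3  4  4  5  5  1  4  4
At index 5 the value is 2.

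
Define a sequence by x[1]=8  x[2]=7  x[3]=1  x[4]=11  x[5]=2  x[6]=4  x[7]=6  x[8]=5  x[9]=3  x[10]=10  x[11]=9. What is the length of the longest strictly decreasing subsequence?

5

Negate each value so 'decreasing' becomes 'increasing', then run patience tails on the negated sequence:
-8 → extends → [-8]
-7 → extends → [-8, -7]
-1 → extends → [-8, -7, -1]
-11 → replaces -8 → [-11, -7, -1]
-2 → replaces -1 → [-11, -7, -2]
-4 → replaces -2 → [-11, -7, -4]
-6 → replaces -4 → [-11, -7, -6]
-5 → extends → [-11, -7, -6, -5]
-3 → extends → [-11, -7, -6, -5, -3]
-10 → replaces -7 → [-11, -10, -6, -5, -3]
-9 → replaces -6 → [-11, -10, -9, -5, -3]
Five tails, so the longest strictly decreasing subsequence of the original has length 5.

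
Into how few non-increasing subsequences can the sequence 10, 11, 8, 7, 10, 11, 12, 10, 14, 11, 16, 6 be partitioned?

Place each on the leftmost legal pile:
10 → new pile 1 (tops now [10])
11 → new pile 2 (tops now [10, 11])
8 → pile 1 (tops now [8, 11])
7 → pile 1 (tops now [7, 11])
10 → pile 2 (tops now [7, 10])
11 → new pile 3 (tops now [7, 10, 11])
12 → new pile 4 (tops now [7, 10, 11, 12])
10 → pile 2 (tops now [7, 10, 11, 12])
14 → new pile 5 (tops now [7, 10, 11, 12, 14])
11 → pile 3 (tops now [7, 10, 11, 12, 14])
16 → new pile 6 (tops now [7, 10, 11, 12, 14, 16])
6 → pile 1 (tops now [6, 10, 11, 12, 14, 16])
Six piles.

6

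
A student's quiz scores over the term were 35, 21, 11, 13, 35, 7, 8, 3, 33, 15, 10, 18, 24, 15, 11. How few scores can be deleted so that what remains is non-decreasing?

10

Fewest deletions = n − (longest non-decreasing subsequence).
i:      1  2  3  4  5  6  7  8  9 10 11 12 13 14 15
a[i]:  35 21 11 13 35  7  8  3 33 15 10 18 24 15 11
dp:     1  1  1  2  3  1  2  1  3  3  3  4  5  4  4
max dp = 5, so deletions = 15 − 5 = 10.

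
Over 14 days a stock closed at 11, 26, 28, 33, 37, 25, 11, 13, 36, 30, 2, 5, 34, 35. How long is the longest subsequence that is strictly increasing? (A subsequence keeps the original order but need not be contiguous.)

6

Track the smallest tail for each achievable length (strict):
11 → extends → [11]
26 → extends → [11, 26]
28 → extends → [11, 26, 28]
33 → extends → [11, 26, 28, 33]
37 → extends → [11, 26, 28, 33, 37]
25 → replaces 26 → [11, 25, 28, 33, 37]
11 → already a tail → [11, 25, 28, 33, 37]
13 → replaces 25 → [11, 13, 28, 33, 37]
36 → replaces 37 → [11, 13, 28, 33, 36]
30 → replaces 33 → [11, 13, 28, 30, 36]
2 → replaces 11 → [2, 13, 28, 30, 36]
5 → replaces 13 → [2, 5, 28, 30, 36]
34 → replaces 36 → [2, 5, 28, 30, 34]
35 → extends → [2, 5, 28, 30, 34, 35]
Six tails, so the longest strictly increasing subsequence has length 6 (e.g. 11, 26, 28, 33, 34, 35).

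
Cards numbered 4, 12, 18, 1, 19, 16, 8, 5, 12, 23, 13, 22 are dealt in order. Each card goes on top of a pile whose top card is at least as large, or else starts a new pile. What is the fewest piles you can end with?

Place each on the leftmost legal pile:
4 → new pile 1 (tops now [4])
12 → new pile 2 (tops now [4, 12])
18 → new pile 3 (tops now [4, 12, 18])
1 → pile 1 (tops now [1, 12, 18])
19 → new pile 4 (tops now [1, 12, 18, 19])
16 → pile 3 (tops now [1, 12, 16, 19])
8 → pile 2 (tops now [1, 8, 16, 19])
5 → pile 2 (tops now [1, 5, 16, 19])
12 → pile 3 (tops now [1, 5, 12, 19])
23 → new pile 5 (tops now [1, 5, 12, 19, 23])
13 → pile 4 (tops now [1, 5, 12, 13, 23])
22 → pile 5 (tops now [1, 5, 12, 13, 22])
Five piles.

5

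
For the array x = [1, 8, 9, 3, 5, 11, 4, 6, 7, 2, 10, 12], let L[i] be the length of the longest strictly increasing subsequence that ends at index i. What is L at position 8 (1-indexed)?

4

dp[i] = 1 + max{dp[j] : j<i, x[j]<x[i]} (or 1 if no such j):
i:      1  2  3  4  5  6  7  8  9 10 11 12
x[i]:   1  8  9  3  5 11  4  6  7  2 10 12
dp:     1  2  3  2  3  4  3  4  5  2  6  7
At index 8 the value is 4.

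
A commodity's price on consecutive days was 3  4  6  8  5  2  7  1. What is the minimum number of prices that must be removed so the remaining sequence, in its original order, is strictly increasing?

Fewest deletions = n − (longest strictly increasing subsequence).
Patience tails:
3 → extends → [3]
4 → extends → [3, 4]
6 → extends → [3, 4, 6]
8 → extends → [3, 4, 6, 8]
5 → replaces 6 → [3, 4, 5, 8]
2 → replaces 3 → [2, 4, 5, 8]
7 → replaces 8 → [2, 4, 5, 7]
1 → replaces 2 → [1, 4, 5, 7]
Longest strictly increasing subsequence has length 4, so deletions = 8 − 4 = 4.

4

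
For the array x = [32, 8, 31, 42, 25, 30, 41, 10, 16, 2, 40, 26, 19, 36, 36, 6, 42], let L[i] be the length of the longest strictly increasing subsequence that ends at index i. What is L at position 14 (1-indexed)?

5

dp[i] = 1 + max{dp[j] : j<i, x[j]<x[i]} (or 1 if no such j):
i:      1  2  3  4  5  6  7  8  9 10 11 12 13 14 15 16 17
x[i]:  32  8 31 42 25 30 41 10 16  2 40 26 19 36 36  6 42
dp:     1  1  2  3  2  3  4  2  3  1  4  4  4  5  5  2  6
At index 14 the value is 5.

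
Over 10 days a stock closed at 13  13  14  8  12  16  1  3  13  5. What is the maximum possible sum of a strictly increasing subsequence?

43

Let S[i] be the best sum of a strictly increasing subsequence ending at i:
i:      1  2  3  4  5  6  7  8  9 10
a[i]:  13 13 14  8 12 16  1  3 13  5
S:     13 13 27  8 20 43  1  4 33  9
Maximum is 43 (e.g. 13 + 14 + 16).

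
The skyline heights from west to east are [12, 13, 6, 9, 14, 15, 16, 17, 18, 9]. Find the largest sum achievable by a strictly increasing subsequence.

105

Let S[i] be the best sum of a strictly increasing subsequence ending at i:
i:       1   2   3   4   5   6   7   8   9  10
a[i]:   12  13   6   9  14  15  16  17  18   9
S:      12  25   6  15  39  54  70  87 105  15
Maximum is 105 (e.g. 12 + 13 + 14 + 15 + 16 + 17 + 18).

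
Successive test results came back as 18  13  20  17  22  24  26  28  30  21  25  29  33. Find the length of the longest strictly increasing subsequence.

Let dp[i] be the length of the longest such subsequence ending at index i:
i:      1  2  3  4  5  6  7  8  9 10 11 12 13
a[i]:  18 13 20 17 22 24 26 28 30 21 25 29 33
dp:     1  1  2  2  3  4  5  6  7  3  5  7  8
Maximum dp value is 8.

8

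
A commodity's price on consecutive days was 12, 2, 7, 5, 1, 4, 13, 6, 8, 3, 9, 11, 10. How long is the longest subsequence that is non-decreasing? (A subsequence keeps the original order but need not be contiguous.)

Let dp[i] be the length of the longest such subsequence ending at index i:
i:      1  2  3  4  5  6  7  8  9 10 11 12 13
a[i]:  12  2  7  5  1  4 13  6  8  3  9 11 10
dp:     1  1  2  2  1  2  3  3  4  2  5  6  6
Maximum dp value is 6.

6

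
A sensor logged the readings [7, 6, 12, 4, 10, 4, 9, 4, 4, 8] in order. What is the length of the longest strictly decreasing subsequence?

Let dp[i] be the longest strictly decreasing subsequence ending at i:
i:      1  2  3  4  5  6  7  8  9 10
a[i]:   7  6 12  4 10  4  9  4  4  8
dp:     1  2  1  3  2  3  3  4  4  4
Maximum is 4.

4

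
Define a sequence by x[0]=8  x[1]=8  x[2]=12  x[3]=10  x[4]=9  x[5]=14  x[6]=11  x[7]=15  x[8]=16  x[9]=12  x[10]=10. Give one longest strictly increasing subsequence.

Patience tails give the LIS length; then backtrack through the dp parents:
8 → extends → [8]
8 → already a tail → [8]
12 → extends → [8, 12]
10 → replaces 12 → [8, 10]
9 → replaces 10 → [8, 9]
14 → extends → [8, 9, 14]
11 → replaces 14 → [8, 9, 11]
15 → extends → [8, 9, 11, 15]
16 → extends → [8, 9, 11, 15, 16]
12 → replaces 15 → [8, 9, 11, 12, 16]
10 → replaces 11 → [8, 9, 10, 12, 16]
Length 5; one witness is 8, 12, 14, 15, 16.

8, 12, 14, 15, 16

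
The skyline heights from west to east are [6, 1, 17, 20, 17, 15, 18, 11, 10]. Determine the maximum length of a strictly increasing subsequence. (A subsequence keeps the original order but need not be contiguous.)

3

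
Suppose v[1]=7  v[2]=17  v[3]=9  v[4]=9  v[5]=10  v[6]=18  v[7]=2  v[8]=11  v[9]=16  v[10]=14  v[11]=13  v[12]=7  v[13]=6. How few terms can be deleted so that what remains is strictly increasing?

8

Fewest deletions = n − (longest strictly increasing subsequence).
Patience tails:
7 → extends → [7]
17 → extends → [7, 17]
9 → replaces 17 → [7, 9]
9 → already a tail → [7, 9]
10 → extends → [7, 9, 10]
18 → extends → [7, 9, 10, 18]
2 → replaces 7 → [2, 9, 10, 18]
11 → replaces 18 → [2, 9, 10, 11]
16 → extends → [2, 9, 10, 11, 16]
14 → replaces 16 → [2, 9, 10, 11, 14]
13 → replaces 14 → [2, 9, 10, 11, 13]
7 → replaces 9 → [2, 7, 10, 11, 13]
6 → replaces 7 → [2, 6, 10, 11, 13]
Longest strictly increasing subsequence has length 5, so deletions = 13 − 5 = 8.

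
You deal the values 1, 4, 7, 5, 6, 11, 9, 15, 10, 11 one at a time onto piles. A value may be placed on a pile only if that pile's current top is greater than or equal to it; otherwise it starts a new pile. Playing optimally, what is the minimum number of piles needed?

7

Place each on the leftmost legal pile:
1 → new pile 1 (tops now [1])
4 → new pile 2 (tops now [1, 4])
7 → new pile 3 (tops now [1, 4, 7])
5 → pile 3 (tops now [1, 4, 5])
6 → new pile 4 (tops now [1, 4, 5, 6])
11 → new pile 5 (tops now [1, 4, 5, 6, 11])
9 → pile 5 (tops now [1, 4, 5, 6, 9])
15 → new pile 6 (tops now [1, 4, 5, 6, 9, 15])
10 → pile 6 (tops now [1, 4, 5, 6, 9, 10])
11 → new pile 7 (tops now [1, 4, 5, 6, 9, 10, 11])
Seven piles.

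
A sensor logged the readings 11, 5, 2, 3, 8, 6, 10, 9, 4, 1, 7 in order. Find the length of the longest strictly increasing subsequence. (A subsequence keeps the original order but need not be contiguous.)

4

Let dp[i] be the length of the longest such subsequence ending at index i:
i:      1  2  3  4  5  6  7  8  9 10 11
a[i]:  11  5  2  3  8  6 10  9  4  1  7
dp:     1  1  1  2  3  3  4  4  3  1  4
Maximum dp value is 4.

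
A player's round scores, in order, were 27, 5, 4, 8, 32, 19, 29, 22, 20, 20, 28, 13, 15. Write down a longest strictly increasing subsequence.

5, 8, 19, 22, 28

Patience tails give the LIS length; then backtrack through the dp parents:
27 → extends → [27]
5 → replaces 27 → [5]
4 → replaces 5 → [4]
8 → extends → [4, 8]
32 → extends → [4, 8, 32]
19 → replaces 32 → [4, 8, 19]
29 → extends → [4, 8, 19, 29]
22 → replaces 29 → [4, 8, 19, 22]
20 → replaces 22 → [4, 8, 19, 20]
20 → already a tail → [4, 8, 19, 20]
28 → extends → [4, 8, 19, 20, 28]
13 → replaces 19 → [4, 8, 13, 20, 28]
15 → replaces 20 → [4, 8, 13, 15, 28]
Length 5; one witness is 5, 8, 19, 22, 28.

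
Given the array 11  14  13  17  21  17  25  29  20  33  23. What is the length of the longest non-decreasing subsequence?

7

Track the smallest tail for each achievable length (allowing ties):
11 → extends → [11]
14 → extends → [11, 14]
13 → replaces 14 → [11, 13]
17 → extends → [11, 13, 17]
21 → extends → [11, 13, 17, 21]
17 → replaces 21 → [11, 13, 17, 17]
25 → extends → [11, 13, 17, 17, 25]
29 → extends → [11, 13, 17, 17, 25, 29]
20 → replaces 25 → [11, 13, 17, 17, 20, 29]
33 → extends → [11, 13, 17, 17, 20, 29, 33]
23 → replaces 29 → [11, 13, 17, 17, 20, 23, 33]
Seven tails, so the longest non-decreasing subsequence has length 7 (e.g. 11, 14, 17, 21, 25, 29, 33).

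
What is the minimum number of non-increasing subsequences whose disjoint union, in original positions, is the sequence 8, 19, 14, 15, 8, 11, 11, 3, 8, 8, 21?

4

The minimum number of non-increasing subsequences covering a sequence equals the length of its longest strictly increasing subsequence.
LIS length is 4 (e.g. 8, 14, 15, 21), so 4 piles are needed.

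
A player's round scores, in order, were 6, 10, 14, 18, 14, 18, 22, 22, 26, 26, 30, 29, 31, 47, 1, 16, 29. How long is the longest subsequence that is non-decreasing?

12

Let dp[i] be the length of the longest such subsequence ending at index i:
i:      1  2  3  4  5  6  7  8  9 10 11 12 13 14 15 16 17
a[i]:   6 10 14 18 14 18 22 22 26 26 30 29 31 47  1 16 29
dp:     1  2  3  4  4  5  6  7  8  9 10 10 11 12  1  5 11
Maximum dp value is 12.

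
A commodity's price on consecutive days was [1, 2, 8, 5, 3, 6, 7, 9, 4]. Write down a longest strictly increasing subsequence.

1, 2, 5, 6, 7, 9

Patience tails give the LIS length; then backtrack through the dp parents:
1 → extends → [1]
2 → extends → [1, 2]
8 → extends → [1, 2, 8]
5 → replaces 8 → [1, 2, 5]
3 → replaces 5 → [1, 2, 3]
6 → extends → [1, 2, 3, 6]
7 → extends → [1, 2, 3, 6, 7]
9 → extends → [1, 2, 3, 6, 7, 9]
4 → replaces 6 → [1, 2, 3, 4, 7, 9]
Length 6; one witness is 1, 2, 5, 6, 7, 9.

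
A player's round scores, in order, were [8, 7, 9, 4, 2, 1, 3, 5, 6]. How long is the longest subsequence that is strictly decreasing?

5

Let dp[i] be the longest strictly decreasing subsequence ending at i:
i:     1 2 3 4 5 6 7 8 9
a[i]:  8 7 9 4 2 1 3 5 6
dp:    1 2 1 3 4 5 4 3 3
Maximum is 5.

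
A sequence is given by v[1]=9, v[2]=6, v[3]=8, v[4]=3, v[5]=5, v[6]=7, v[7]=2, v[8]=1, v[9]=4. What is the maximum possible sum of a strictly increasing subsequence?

15

Let S[i] be the best sum of a strictly increasing subsequence ending at i:
i:      1  2  3  4  5  6  7  8  9
v[i]:   9  6  8  3  5  7  2  1  4
S:      9  6 14  3  8 15  2  1  7
Maximum is 15 (e.g. 3 + 5 + 7).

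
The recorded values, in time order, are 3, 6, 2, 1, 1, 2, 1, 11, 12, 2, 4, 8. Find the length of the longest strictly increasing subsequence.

4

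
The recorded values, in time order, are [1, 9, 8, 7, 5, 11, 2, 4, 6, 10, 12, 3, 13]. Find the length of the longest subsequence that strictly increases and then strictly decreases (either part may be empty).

7

inc[i] = longest strictly increasing subsequence ending at i; dec[i] = longest strictly decreasing subsequence starting at i:
i:      1  2  3  4  5  6  7  8  9 10 11 12 13
a[i]:   1  9  8  7  5 11  2  4  6 10 12  3 13
inc:    1  2  2  2  2  3  2  3  4  5  6  3  7
dec:    1  6  5  4  3  3  1  2  2  2  2  1  1
Best peak at i=2 (value 9): inc=2, dec=6, length 2+6−1 = 7.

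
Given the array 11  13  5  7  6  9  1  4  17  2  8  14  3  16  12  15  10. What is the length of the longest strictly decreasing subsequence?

Let dp[i] be the longest strictly decreasing subsequence ending at i:
i:      1  2  3  4  5  6  7  8  9 10 11 12 13 14 15 16 17
a[i]:  11 13  5  7  6  9  1  4 17  2  8 14  3 16 12 15 10
dp:     1  1  2  2  3  2  4  4  1  5  3  2  5  2  3  3  4
Maximum is 5.

5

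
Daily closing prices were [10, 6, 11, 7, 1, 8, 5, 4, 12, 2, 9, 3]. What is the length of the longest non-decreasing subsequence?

Let dp[i] be the length of the longest such subsequence ending at index i:
i:      1  2  3  4  5  6  7  8  9 10 11 12
a[i]:  10  6 11  7  1  8  5  4 12  2  9  3
dp:     1  1  2  2  1  3  2  2  4  2  4  3
Maximum dp value is 4.

4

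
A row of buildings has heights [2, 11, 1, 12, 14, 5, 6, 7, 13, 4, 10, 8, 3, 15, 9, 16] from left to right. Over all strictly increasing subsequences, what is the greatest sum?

Let S[i] be the best sum of a strictly increasing subsequence ending at i:
i:      1  2  3  4  5  6  7  8  9 10 11 12 13 14 15 16
a[i]:   2 11  1 12 14  5  6  7 13  4 10  8  3 15  9 16
S:      2 13  1 25 39  7 13 20 38  6 30 28  5 54 37 70
Maximum is 70 (e.g. 2 + 11 + 12 + 14 + 15 + 16).

70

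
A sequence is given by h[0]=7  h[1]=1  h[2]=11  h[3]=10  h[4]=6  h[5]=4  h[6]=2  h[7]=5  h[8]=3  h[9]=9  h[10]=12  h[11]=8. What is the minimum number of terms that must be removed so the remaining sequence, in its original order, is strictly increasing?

Fewest deletions = n − (longest strictly increasing subsequence).
Patience tails:
7 → extends → [7]
1 → replaces 7 → [1]
11 → extends → [1, 11]
10 → replaces 11 → [1, 10]
6 → replaces 10 → [1, 6]
4 → replaces 6 → [1, 4]
2 → replaces 4 → [1, 2]
5 → extends → [1, 2, 5]
3 → replaces 5 → [1, 2, 3]
9 → extends → [1, 2, 3, 9]
12 → extends → [1, 2, 3, 9, 12]
8 → replaces 9 → [1, 2, 3, 8, 12]
Longest strictly increasing subsequence has length 5, so deletions = 12 − 5 = 7.

7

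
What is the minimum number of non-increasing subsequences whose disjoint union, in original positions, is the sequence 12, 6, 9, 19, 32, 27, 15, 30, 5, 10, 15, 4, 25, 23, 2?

5

The minimum number of non-increasing subsequences covering a sequence equals the length of its longest strictly increasing subsequence.
LIS length is 5 (e.g. 6, 9, 19, 27, 30), so 5 piles are needed.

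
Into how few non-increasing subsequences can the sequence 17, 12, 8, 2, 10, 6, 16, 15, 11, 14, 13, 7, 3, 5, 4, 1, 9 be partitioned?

4

Place each on the leftmost legal pile:
17 → new pile 1 (tops now [17])
12 → pile 1 (tops now [12])
8 → pile 1 (tops now [8])
2 → pile 1 (tops now [2])
10 → new pile 2 (tops now [2, 10])
6 → pile 2 (tops now [2, 6])
16 → new pile 3 (tops now [2, 6, 16])
15 → pile 3 (tops now [2, 6, 15])
11 → pile 3 (tops now [2, 6, 11])
14 → new pile 4 (tops now [2, 6, 11, 14])
13 → pile 4 (tops now [2, 6, 11, 13])
7 → pile 3 (tops now [2, 6, 7, 13])
3 → pile 2 (tops now [2, 3, 7, 13])
5 → pile 3 (tops now [2, 3, 5, 13])
4 → pile 3 (tops now [2, 3, 4, 13])
1 → pile 1 (tops now [1, 3, 4, 13])
9 → pile 4 (tops now [1, 3, 4, 9])
Four piles.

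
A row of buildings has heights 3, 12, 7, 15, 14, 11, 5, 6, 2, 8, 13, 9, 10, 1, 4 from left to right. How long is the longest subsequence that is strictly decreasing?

Let dp[i] be the longest strictly decreasing subsequence ending at i:
i:      1  2  3  4  5  6  7  8  9 10 11 12 13 14 15
a[i]:   3 12  7 15 14 11  5  6  2  8 13  9 10  1  4
dp:     1  1  2  1  2  3  4  4  5  4  3  4  4  6  5
Maximum is 6.

6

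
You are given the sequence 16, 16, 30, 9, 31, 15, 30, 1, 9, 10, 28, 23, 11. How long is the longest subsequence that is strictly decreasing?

5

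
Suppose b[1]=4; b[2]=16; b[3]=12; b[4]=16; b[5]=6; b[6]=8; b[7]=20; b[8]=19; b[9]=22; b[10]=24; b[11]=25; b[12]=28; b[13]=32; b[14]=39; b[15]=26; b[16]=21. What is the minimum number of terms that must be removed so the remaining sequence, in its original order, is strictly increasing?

6

Fewest deletions = n − (longest strictly increasing subsequence).
Patience tails:
4 → extends → [4]
16 → extends → [4, 16]
12 → replaces 16 → [4, 12]
16 → extends → [4, 12, 16]
6 → replaces 12 → [4, 6, 16]
8 → replaces 16 → [4, 6, 8]
20 → extends → [4, 6, 8, 20]
19 → replaces 20 → [4, 6, 8, 19]
22 → extends → [4, 6, 8, 19, 22]
24 → extends → [4, 6, 8, 19, 22, 24]
25 → extends → [4, 6, 8, 19, 22, 24, 25]
28 → extends → [4, 6, 8, 19, 22, 24, 25, 28]
32 → extends → [4, 6, 8, 19, 22, 24, 25, 28, 32]
39 → extends → [4, 6, 8, 19, 22, 24, 25, 28, 32, 39]
26 → replaces 28 → [4, 6, 8, 19, 22, 24, 25, 26, 32, 39]
21 → replaces 22 → [4, 6, 8, 19, 21, 24, 25, 26, 32, 39]
Longest strictly increasing subsequence has length 10, so deletions = 16 − 10 = 6.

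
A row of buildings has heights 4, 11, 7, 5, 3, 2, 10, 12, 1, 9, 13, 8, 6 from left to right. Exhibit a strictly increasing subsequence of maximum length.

Patience tails give the LIS length; then backtrack through the dp parents:
4 → extends → [4]
11 → extends → [4, 11]
7 → replaces 11 → [4, 7]
5 → replaces 7 → [4, 5]
3 → replaces 4 → [3, 5]
2 → replaces 3 → [2, 5]
10 → extends → [2, 5, 10]
12 → extends → [2, 5, 10, 12]
1 → replaces 2 → [1, 5, 10, 12]
9 → replaces 10 → [1, 5, 9, 12]
13 → extends → [1, 5, 9, 12, 13]
8 → replaces 9 → [1, 5, 8, 12, 13]
6 → replaces 8 → [1, 5, 6, 12, 13]
Length 5; one witness is 4, 7, 10, 12, 13.

4, 7, 10, 12, 13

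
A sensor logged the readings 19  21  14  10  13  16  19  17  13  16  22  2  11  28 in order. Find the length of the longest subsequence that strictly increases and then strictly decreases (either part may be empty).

inc[i] = longest strictly increasing subsequence ending at i; dec[i] = longest strictly decreasing subsequence starting at i:
i:      1  2  3  4  5  6  7  8  9 10 11 12 13 14
a[i]:  19 21 14 10 13 16 19 17 13 16 22  2 11 28
inc:    1  2  1  1  2  3  4  4  2  3  5  1  2  6
dec:    4  5  3  2  2  3  4  3  2  2  2  1  1  1
Best peak at i=7 (value 19): inc=4, dec=4, length 4+4−1 = 7.

7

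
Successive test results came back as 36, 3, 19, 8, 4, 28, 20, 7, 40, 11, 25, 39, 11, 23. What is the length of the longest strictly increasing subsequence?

6

Track the smallest tail for each achievable length (strict):
36 → extends → [36]
3 → replaces 36 → [3]
19 → extends → [3, 19]
8 → replaces 19 → [3, 8]
4 → replaces 8 → [3, 4]
28 → extends → [3, 4, 28]
20 → replaces 28 → [3, 4, 20]
7 → replaces 20 → [3, 4, 7]
40 → extends → [3, 4, 7, 40]
11 → replaces 40 → [3, 4, 7, 11]
25 → extends → [3, 4, 7, 11, 25]
39 → extends → [3, 4, 7, 11, 25, 39]
11 → already a tail → [3, 4, 7, 11, 25, 39]
23 → replaces 25 → [3, 4, 7, 11, 23, 39]
Six tails, so the longest strictly increasing subsequence has length 6 (e.g. 3, 4, 7, 11, 25, 39).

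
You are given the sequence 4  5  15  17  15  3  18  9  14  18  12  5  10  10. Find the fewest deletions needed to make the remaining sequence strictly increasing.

9

Fewest deletions = n − (longest strictly increasing subsequence).
Patience tails:
4 → extends → [4]
5 → extends → [4, 5]
15 → extends → [4, 5, 15]
17 → extends → [4, 5, 15, 17]
15 → already a tail → [4, 5, 15, 17]
3 → replaces 4 → [3, 5, 15, 17]
18 → extends → [3, 5, 15, 17, 18]
9 → replaces 15 → [3, 5, 9, 17, 18]
14 → replaces 17 → [3, 5, 9, 14, 18]
18 → already a tail → [3, 5, 9, 14, 18]
12 → replaces 14 → [3, 5, 9, 12, 18]
5 → already a tail → [3, 5, 9, 12, 18]
10 → replaces 12 → [3, 5, 9, 10, 18]
10 → already a tail → [3, 5, 9, 10, 18]
Longest strictly increasing subsequence has length 5, so deletions = 14 − 5 = 9.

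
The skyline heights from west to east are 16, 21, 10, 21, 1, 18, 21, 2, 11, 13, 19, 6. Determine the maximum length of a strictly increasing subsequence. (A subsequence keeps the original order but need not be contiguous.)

5

Let dp[i] be the length of the longest such subsequence ending at index i:
i:      1  2  3  4  5  6  7  8  9 10 11 12
a[i]:  16 21 10 21  1 18 21  2 11 13 19  6
dp:     1  2  1  2  1  2  3  2  3  4  5  3
Maximum dp value is 5.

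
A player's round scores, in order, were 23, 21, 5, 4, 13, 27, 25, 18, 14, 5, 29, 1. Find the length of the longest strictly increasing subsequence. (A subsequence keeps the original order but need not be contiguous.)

Let dp[i] be the length of the longest such subsequence ending at index i:
i:      1  2  3  4  5  6  7  8  9 10 11 12
a[i]:  23 21  5  4 13 27 25 18 14  5 29  1
dp:     1  1  1  1  2  3  3  3  3  2  4  1
Maximum dp value is 4.

4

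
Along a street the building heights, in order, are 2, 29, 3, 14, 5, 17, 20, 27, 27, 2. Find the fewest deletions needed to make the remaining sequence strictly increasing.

4

Fewest deletions = n − (longest strictly increasing subsequence).
Patience tails:
2 → extends → [2]
29 → extends → [2, 29]
3 → replaces 29 → [2, 3]
14 → extends → [2, 3, 14]
5 → replaces 14 → [2, 3, 5]
17 → extends → [2, 3, 5, 17]
20 → extends → [2, 3, 5, 17, 20]
27 → extends → [2, 3, 5, 17, 20, 27]
27 → already a tail → [2, 3, 5, 17, 20, 27]
2 → already a tail → [2, 3, 5, 17, 20, 27]
Longest strictly increasing subsequence has length 6, so deletions = 10 − 6 = 4.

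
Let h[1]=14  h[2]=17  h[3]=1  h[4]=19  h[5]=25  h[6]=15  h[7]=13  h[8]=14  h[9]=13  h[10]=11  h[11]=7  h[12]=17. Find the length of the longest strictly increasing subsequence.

Let dp[i] be the length of the longest such subsequence ending at index i:
i:      1  2  3  4  5  6  7  8  9 10 11 12
h[i]:  14 17  1 19 25 15 13 14 13 11  7 17
dp:     1  2  1  3  4  2  2  3  2  2  2  4
Maximum dp value is 4.

4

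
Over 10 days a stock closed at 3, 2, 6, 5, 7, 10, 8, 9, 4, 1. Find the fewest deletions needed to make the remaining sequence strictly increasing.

5

Fewest deletions = n − (longest strictly increasing subsequence).
i:      1  2  3  4  5  6  7  8  9 10
a[i]:   3  2  6  5  7 10  8  9  4  1
dp:     1  1  2  2  3  4  4  5  2  1
max dp = 5, so deletions = 10 − 5 = 5.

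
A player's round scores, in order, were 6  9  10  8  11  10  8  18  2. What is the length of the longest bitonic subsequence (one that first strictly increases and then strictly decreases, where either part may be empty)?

7

inc[i] = longest strictly increasing subsequence ending at i; dec[i] = longest strictly decreasing subsequence starting at i:
i:      1  2  3  4  5  6  7  8  9
a[i]:   6  9 10  8 11 10  8 18  2
inc:    1  2  3  2  4  3  2  5  1
dec:    2  3  3  2  4  3  2  2  1
Best peak at i=5 (value 11): inc=4, dec=4, length 4+4−1 = 7.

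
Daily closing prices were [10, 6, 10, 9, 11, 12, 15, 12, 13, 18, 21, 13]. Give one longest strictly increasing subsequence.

6, 10, 11, 12, 15, 18, 21

Patience tails give the LIS length; then backtrack through the dp parents:
10 → extends → [10]
6 → replaces 10 → [6]
10 → extends → [6, 10]
9 → replaces 10 → [6, 9]
11 → extends → [6, 9, 11]
12 → extends → [6, 9, 11, 12]
15 → extends → [6, 9, 11, 12, 15]
12 → already a tail → [6, 9, 11, 12, 15]
13 → replaces 15 → [6, 9, 11, 12, 13]
18 → extends → [6, 9, 11, 12, 13, 18]
21 → extends → [6, 9, 11, 12, 13, 18, 21]
13 → already a tail → [6, 9, 11, 12, 13, 18, 21]
Length 7; one witness is 6, 10, 11, 12, 15, 18, 21.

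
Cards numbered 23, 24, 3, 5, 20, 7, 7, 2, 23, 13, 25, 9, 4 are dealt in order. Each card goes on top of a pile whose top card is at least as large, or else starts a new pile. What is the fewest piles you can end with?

5

The minimum number of non-increasing subsequences covering a sequence equals the length of its longest strictly increasing subsequence.
LIS length is 5 (e.g. 3, 5, 20, 23, 25), so 5 piles are needed.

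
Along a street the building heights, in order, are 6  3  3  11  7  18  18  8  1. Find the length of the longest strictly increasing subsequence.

3

Track the smallest tail for each achievable length (strict):
6 → extends → [6]
3 → replaces 6 → [3]
3 → already a tail → [3]
11 → extends → [3, 11]
7 → replaces 11 → [3, 7]
18 → extends → [3, 7, 18]
18 → already a tail → [3, 7, 18]
8 → replaces 18 → [3, 7, 8]
1 → replaces 3 → [1, 7, 8]
Three tails, so the longest strictly increasing subsequence has length 3 (e.g. 6, 11, 18).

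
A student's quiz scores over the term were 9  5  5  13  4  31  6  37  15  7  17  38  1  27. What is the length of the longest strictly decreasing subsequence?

4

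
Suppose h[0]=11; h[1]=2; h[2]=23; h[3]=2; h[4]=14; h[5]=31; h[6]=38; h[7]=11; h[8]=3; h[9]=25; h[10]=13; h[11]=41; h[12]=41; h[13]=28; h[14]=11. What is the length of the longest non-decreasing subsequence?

7

Track the smallest tail for each achievable length (allowing ties):
11 → extends → [11]
2 → replaces 11 → [2]
23 → extends → [2, 23]
2 → replaces 23 → [2, 2]
14 → extends → [2, 2, 14]
31 → extends → [2, 2, 14, 31]
38 → extends → [2, 2, 14, 31, 38]
11 → replaces 14 → [2, 2, 11, 31, 38]
3 → replaces 11 → [2, 2, 3, 31, 38]
25 → replaces 31 → [2, 2, 3, 25, 38]
13 → replaces 25 → [2, 2, 3, 13, 38]
41 → extends → [2, 2, 3, 13, 38, 41]
41 → extends → [2, 2, 3, 13, 38, 41, 41]
28 → replaces 38 → [2, 2, 3, 13, 28, 41, 41]
11 → replaces 13 → [2, 2, 3, 11, 28, 41, 41]
Seven tails, so the longest non-decreasing subsequence has length 7 (e.g. 2, 2, 14, 31, 38, 41, 41).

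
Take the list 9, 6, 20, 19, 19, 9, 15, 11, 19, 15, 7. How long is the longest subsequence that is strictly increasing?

4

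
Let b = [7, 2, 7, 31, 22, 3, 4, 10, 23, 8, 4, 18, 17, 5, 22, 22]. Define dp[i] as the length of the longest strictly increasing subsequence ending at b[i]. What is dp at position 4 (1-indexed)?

3

dp[i] = 1 + max{dp[j] : j<i, b[j]<b[i]} (or 1 if no such j):
i:      1  2  3  4  5  6  7  8  9 10 11 12 13 14 15 16
b[i]:   7  2  7 31 22  3  4 10 23  8  4 18 17  5 22 22
dp:     1  1  2  3  3  2  3  4  5  4  3  5  5  4  6  6
At index 4 the value is 3.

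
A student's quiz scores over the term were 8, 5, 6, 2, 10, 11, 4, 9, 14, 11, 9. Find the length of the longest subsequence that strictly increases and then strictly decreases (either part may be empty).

inc[i] = longest strictly increasing subsequence ending at i; dec[i] = longest strictly decreasing subsequence starting at i:
i:      1  2  3  4  5  6  7  8  9 10 11
a[i]:   8  5  6  2 10 11  4  9 14 11  9
inc:    1  1  2  1  3  4  2  3  5  4  3
dec:    3  2  2  1  2  2  1  1  3  2  1
Best peak at i=9 (value 14): inc=5, dec=3, length 5+3−1 = 7.

7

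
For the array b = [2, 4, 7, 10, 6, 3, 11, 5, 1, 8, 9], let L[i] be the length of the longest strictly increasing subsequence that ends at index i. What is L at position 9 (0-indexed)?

4

dp[i] = 1 + max{dp[j] : j<i, b[j]<b[i]} (or 1 if no such j):
i:      0  1  2  3  4  5  6  7  8  9 10
b[i]:   2  4  7 10  6  3 11  5  1  8  9
dp:     1  2  3  4  3  2  5  3  1  4  5
At index 9 the value is 4.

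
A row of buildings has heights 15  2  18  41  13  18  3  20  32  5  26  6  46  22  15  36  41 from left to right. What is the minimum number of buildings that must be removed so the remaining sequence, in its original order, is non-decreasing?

10

Fewest deletions = n − (longest non-decreasing subsequence).
Patience tails:
15 → extends → [15]
2 → replaces 15 → [2]
18 → extends → [2, 18]
41 → extends → [2, 18, 41]
13 → replaces 18 → [2, 13, 41]
18 → replaces 41 → [2, 13, 18]
3 → replaces 13 → [2, 3, 18]
20 → extends → [2, 3, 18, 20]
32 → extends → [2, 3, 18, 20, 32]
5 → replaces 18 → [2, 3, 5, 20, 32]
26 → replaces 32 → [2, 3, 5, 20, 26]
6 → replaces 20 → [2, 3, 5, 6, 26]
46 → extends → [2, 3, 5, 6, 26, 46]
22 → replaces 26 → [2, 3, 5, 6, 22, 46]
15 → replaces 22 → [2, 3, 5, 6, 15, 46]
36 → replaces 46 → [2, 3, 5, 6, 15, 36]
41 → extends → [2, 3, 5, 6, 15, 36, 41]
Longest non-decreasing subsequence has length 7, so deletions = 17 − 7 = 10.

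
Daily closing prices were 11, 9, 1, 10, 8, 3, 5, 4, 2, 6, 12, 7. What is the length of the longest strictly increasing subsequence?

Track the smallest tail for each achievable length (strict):
11 → extends → [11]
9 → replaces 11 → [9]
1 → replaces 9 → [1]
10 → extends → [1, 10]
8 → replaces 10 → [1, 8]
3 → replaces 8 → [1, 3]
5 → extends → [1, 3, 5]
4 → replaces 5 → [1, 3, 4]
2 → replaces 3 → [1, 2, 4]
6 → extends → [1, 2, 4, 6]
12 → extends → [1, 2, 4, 6, 12]
7 → replaces 12 → [1, 2, 4, 6, 7]
Five tails, so the longest strictly increasing subsequence has length 5 (e.g. 1, 3, 5, 6, 12).

5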